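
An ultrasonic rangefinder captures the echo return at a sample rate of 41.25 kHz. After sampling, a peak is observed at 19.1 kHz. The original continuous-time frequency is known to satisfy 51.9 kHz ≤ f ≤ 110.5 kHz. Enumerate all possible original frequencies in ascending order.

60.35 kHz, 63.4 kHz, 101.6 kHz, 104.65 kHz

Frequencies that alias to 19.1 kHz are k·fs ± 19.1 kHz for integer k ≥ 0.
k=0: 19.1 kHz.
k=1: 22.15 kHz, 60.35 kHz.
k=2: 63.4 kHz, 101.6 kHz.
k=3: 104.65 kHz, 142.85 kHz.
k=4: 145.9 kHz, 184.1 kHz.
Within [51.9 kHz, 110.5 kHz]: 60.35 kHz, 63.4 kHz, 101.6 kHz, 104.65 kHz.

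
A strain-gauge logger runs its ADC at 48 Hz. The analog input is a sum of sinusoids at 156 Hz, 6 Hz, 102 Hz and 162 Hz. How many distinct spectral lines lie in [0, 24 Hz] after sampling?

3

fs/2 = 24 Hz.
156 Hz mod fs = 12 Hz.
12 Hz ≤ fs/2 = 24 Hz, appears at 12 Hz.
6 Hz ≤ fs/2 = 24 Hz, passes unchanged.
102 Hz mod fs = 6 Hz.
6 Hz ≤ fs/2 = 24 Hz, appears at 6 Hz.
162 Hz mod fs = 18 Hz.
18 Hz ≤ fs/2 = 24 Hz, appears at 18 Hz.
Distinct values: {6 Hz, 12 Hz, 18 Hz} → 3.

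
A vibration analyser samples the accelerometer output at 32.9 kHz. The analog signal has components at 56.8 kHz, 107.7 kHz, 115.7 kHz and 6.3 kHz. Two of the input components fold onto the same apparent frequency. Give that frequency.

fs/2 = 16.45 kHz.
56.8 kHz mod fs = 23.9 kHz.
23.9 kHz > fs/2 = 16.45 kHz, folds to fs − 23.9 kHz = 9 kHz.
107.7 kHz mod fs = 9 kHz.
9 kHz ≤ fs/2 = 16.45 kHz, appears at 9 kHz.
115.7 kHz mod fs = 17 kHz.
17 kHz > fs/2 = 16.45 kHz, folds to fs − 17 kHz = 15.9 kHz.
6.3 kHz ≤ fs/2 = 16.45 kHz, passes unchanged.
56.8 kHz and 107.7 kHz both map to 9 kHz.

9 kHz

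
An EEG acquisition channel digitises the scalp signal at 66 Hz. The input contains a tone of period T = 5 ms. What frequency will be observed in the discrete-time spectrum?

T = 5 ms → f = 1/T = 200 Hz.
200 Hz mod fs = 2 Hz.
2 Hz ≤ fs/2 = 33 Hz, appears at 2 Hz.

2 Hz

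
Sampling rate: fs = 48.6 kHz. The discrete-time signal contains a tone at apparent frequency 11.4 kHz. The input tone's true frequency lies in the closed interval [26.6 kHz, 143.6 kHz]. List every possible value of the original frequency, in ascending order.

Frequencies that alias to 11.4 kHz are k·fs ± 11.4 kHz for integer k ≥ 0.
k=0: 11.4 kHz.
k=1: 37.2 kHz, 60 kHz.
k=2: 85.8 kHz, 108.6 kHz.
k=3: 134.4 kHz, 157.2 kHz.
k=4: 183 kHz, 205.8 kHz.
Within [26.6 kHz, 143.6 kHz]: 37.2 kHz, 60 kHz, 85.8 kHz, 108.6 kHz, 134.4 kHz.

37.2 kHz, 60 kHz, 85.8 kHz, 108.6 kHz, 134.4 kHz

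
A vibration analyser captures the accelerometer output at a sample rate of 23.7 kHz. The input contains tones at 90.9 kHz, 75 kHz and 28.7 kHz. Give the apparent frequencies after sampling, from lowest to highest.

3.9 kHz, 5 kHz

fs/2 = 11.85 kHz.
90.9 kHz mod fs = 19.8 kHz.
19.8 kHz > fs/2 = 11.85 kHz, folds to fs − 19.8 kHz = 3.9 kHz.
75 kHz mod fs = 3.9 kHz.
3.9 kHz ≤ fs/2 = 11.85 kHz, appears at 3.9 kHz.
28.7 kHz mod fs = 5 kHz.
5 kHz ≤ fs/2 = 11.85 kHz, appears at 5 kHz.
Distinct values: {3.9 kHz, 5 kHz}.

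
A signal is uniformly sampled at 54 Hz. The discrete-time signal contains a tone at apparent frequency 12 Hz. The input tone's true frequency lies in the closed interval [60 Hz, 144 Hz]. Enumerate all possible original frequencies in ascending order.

66 Hz, 96 Hz, 120 Hz

Frequencies that alias to 12 Hz are k·fs ± 12 Hz for integer k ≥ 0.
k=0: 12 Hz.
k=1: 42 Hz, 66 Hz.
k=2: 96 Hz, 120 Hz.
k=3: 150 Hz, 174 Hz.
Within [60 Hz, 144 Hz]: 66 Hz, 96 Hz, 120 Hz.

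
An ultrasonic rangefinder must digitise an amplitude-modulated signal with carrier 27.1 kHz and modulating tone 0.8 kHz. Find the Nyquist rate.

55.8 kHz

AM sidebands sit at fc ± fm = 26.3 kHz and 27.9 kHz.
Highest-frequency component: 27.9 kHz.
Nyquist rate = 2 × 27.9 kHz = 55.8 kHz.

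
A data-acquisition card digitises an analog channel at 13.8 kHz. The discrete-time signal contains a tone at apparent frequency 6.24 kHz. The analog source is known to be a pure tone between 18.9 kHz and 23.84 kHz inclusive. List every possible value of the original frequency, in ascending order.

Frequencies that alias to 6.24 kHz are k·fs ± 6.24 kHz for integer k ≥ 0.
k=0: 6.24 kHz.
k=1: 7.56 kHz, 20.04 kHz.
k=2: 21.36 kHz, 33.84 kHz.
k=3: 35.16 kHz, 47.64 kHz.
Within [18.9 kHz, 23.84 kHz]: 20.04 kHz, 21.36 kHz.

20.04 kHz, 21.36 kHz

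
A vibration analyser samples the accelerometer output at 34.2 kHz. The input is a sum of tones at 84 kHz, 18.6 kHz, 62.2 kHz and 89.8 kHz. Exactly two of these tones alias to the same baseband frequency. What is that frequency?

15.6 kHz

fs/2 = 17.1 kHz.
84 kHz mod fs = 15.6 kHz.
15.6 kHz ≤ fs/2 = 17.1 kHz, appears at 15.6 kHz.
18.6 kHz > fs/2 = 17.1 kHz, folds to fs − 18.6 kHz = 15.6 kHz.
62.2 kHz mod fs = 28 kHz.
28 kHz > fs/2 = 17.1 kHz, folds to fs − 28 kHz = 6.2 kHz.
89.8 kHz mod fs = 21.4 kHz.
21.4 kHz > fs/2 = 17.1 kHz, folds to fs − 21.4 kHz = 12.8 kHz.
18.6 kHz and 84 kHz both map to 15.6 kHz.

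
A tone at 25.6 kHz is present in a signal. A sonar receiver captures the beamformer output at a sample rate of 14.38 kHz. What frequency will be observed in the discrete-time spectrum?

25.6 kHz mod fs = 11.22 kHz.
11.22 kHz > fs/2 = 7.19 kHz, folds to fs − 11.22 kHz = 3.16 kHz.

3.16 kHz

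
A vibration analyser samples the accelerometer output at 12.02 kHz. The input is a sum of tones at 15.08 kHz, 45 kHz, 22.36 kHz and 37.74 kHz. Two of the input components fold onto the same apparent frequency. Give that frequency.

fs/2 = 6.01 kHz.
15.08 kHz mod fs = 3.06 kHz.
3.06 kHz ≤ fs/2 = 6.01 kHz, appears at 3.06 kHz.
45 kHz mod fs = 8.94 kHz.
8.94 kHz > fs/2 = 6.01 kHz, folds to fs − 8.94 kHz = 3.08 kHz.
22.36 kHz mod fs = 10.34 kHz.
10.34 kHz > fs/2 = 6.01 kHz, folds to fs − 10.34 kHz = 1.68 kHz.
37.74 kHz mod fs = 1.68 kHz.
1.68 kHz ≤ fs/2 = 6.01 kHz, appears at 1.68 kHz.
22.36 kHz and 37.74 kHz both map to 1.68 kHz.

1.68 kHz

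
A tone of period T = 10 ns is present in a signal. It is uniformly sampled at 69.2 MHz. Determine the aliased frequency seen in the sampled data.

T = 10 ns → f = 1/T = 100 MHz.
100 MHz mod fs = 30.8 MHz.
30.8 MHz ≤ fs/2 = 34.6 MHz, appears at 30.8 MHz.

30.8 MHz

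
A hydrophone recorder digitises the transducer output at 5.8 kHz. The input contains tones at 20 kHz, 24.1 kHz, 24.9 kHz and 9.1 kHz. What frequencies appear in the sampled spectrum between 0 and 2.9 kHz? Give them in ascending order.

0.9 kHz, 1.7 kHz, 2.5 kHz, 2.6 kHz

fs/2 = 2.9 kHz.
20 kHz mod fs = 2.6 kHz.
2.6 kHz ≤ fs/2 = 2.9 kHz, appears at 2.6 kHz.
24.1 kHz mod fs = 0.9 kHz.
0.9 kHz ≤ fs/2 = 2.9 kHz, appears at 0.9 kHz.
24.9 kHz mod fs = 1.7 kHz.
1.7 kHz ≤ fs/2 = 2.9 kHz, appears at 1.7 kHz.
9.1 kHz mod fs = 3.3 kHz.
3.3 kHz > fs/2 = 2.9 kHz, folds to fs − 3.3 kHz = 2.5 kHz.
Distinct values: {0.9 kHz, 1.7 kHz, 2.5 kHz, 2.6 kHz}.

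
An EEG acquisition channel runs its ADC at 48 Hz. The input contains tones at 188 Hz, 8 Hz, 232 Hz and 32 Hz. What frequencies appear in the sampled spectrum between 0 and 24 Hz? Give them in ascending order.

fs/2 = 24 Hz.
188 Hz mod fs = 44 Hz.
44 Hz > fs/2 = 24 Hz, folds to fs − 44 Hz = 4 Hz.
8 Hz ≤ fs/2 = 24 Hz, passes unchanged.
232 Hz mod fs = 40 Hz.
40 Hz > fs/2 = 24 Hz, folds to fs − 40 Hz = 8 Hz.
32 Hz > fs/2 = 24 Hz, folds to fs − 32 Hz = 16 Hz.
Distinct values: {4 Hz, 8 Hz, 16 Hz}.

4 Hz, 8 Hz, 16 Hz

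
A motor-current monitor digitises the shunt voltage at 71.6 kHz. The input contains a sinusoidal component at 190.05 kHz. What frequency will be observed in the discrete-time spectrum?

190.05 kHz mod fs = 46.85 kHz.
46.85 kHz > fs/2 = 35.8 kHz, folds to fs − 46.85 kHz = 24.75 kHz.

24.75 kHz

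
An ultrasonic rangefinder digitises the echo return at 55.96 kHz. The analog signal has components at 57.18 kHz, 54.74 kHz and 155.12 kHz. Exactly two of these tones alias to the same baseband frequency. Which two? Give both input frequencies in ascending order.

fs/2 = 27.98 kHz.
57.18 kHz mod fs = 1.22 kHz.
1.22 kHz ≤ fs/2 = 27.98 kHz, appears at 1.22 kHz.
54.74 kHz > fs/2 = 27.98 kHz, folds to fs − 54.74 kHz = 1.22 kHz.
155.12 kHz mod fs = 43.2 kHz.
43.2 kHz > fs/2 = 27.98 kHz, folds to fs − 43.2 kHz = 12.76 kHz.
54.74 kHz and 57.18 kHz both map to 1.22 kHz.

54.74 kHz, 57.18 kHz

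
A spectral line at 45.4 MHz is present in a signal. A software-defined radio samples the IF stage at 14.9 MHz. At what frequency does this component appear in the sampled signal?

0.7 MHz

45.4 MHz mod fs = 0.7 MHz.
0.7 MHz ≤ fs/2 = 7.45 MHz, appears at 0.7 MHz.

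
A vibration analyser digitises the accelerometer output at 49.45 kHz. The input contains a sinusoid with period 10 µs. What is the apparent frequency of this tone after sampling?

T = 10 µs → f = 1/T = 100 kHz.
100 kHz mod fs = 1.1 kHz.
1.1 kHz ≤ fs/2 = 24.725 kHz, appears at 1.1 kHz.

1.1 kHz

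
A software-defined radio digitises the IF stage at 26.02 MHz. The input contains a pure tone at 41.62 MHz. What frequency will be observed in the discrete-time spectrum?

10.42 MHz

41.62 MHz mod fs = 15.6 MHz.
15.6 MHz > fs/2 = 13.01 MHz, folds to fs − 15.6 MHz = 10.42 MHz.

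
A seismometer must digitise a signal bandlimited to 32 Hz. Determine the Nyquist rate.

64 Hz

Nyquist rate = 2 × 32 Hz = 64 Hz.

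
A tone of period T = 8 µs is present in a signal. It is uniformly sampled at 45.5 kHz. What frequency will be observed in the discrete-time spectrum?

11.5 kHz

T = 8 µs → f = 1/T = 125 kHz.
125 kHz mod fs = 34 kHz.
34 kHz > fs/2 = 22.75 kHz, folds to fs − 34 kHz = 11.5 kHz.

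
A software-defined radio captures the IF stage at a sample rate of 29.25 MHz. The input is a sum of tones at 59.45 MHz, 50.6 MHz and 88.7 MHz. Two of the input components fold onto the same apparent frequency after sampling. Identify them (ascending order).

59.45 MHz, 88.7 MHz

fs/2 = 14.625 MHz.
59.45 MHz mod fs = 0.95 MHz.
0.95 MHz ≤ fs/2 = 14.625 MHz, appears at 0.95 MHz.
50.6 MHz mod fs = 21.35 MHz.
21.35 MHz > fs/2 = 14.625 MHz, folds to fs − 21.35 MHz = 7.9 MHz.
88.7 MHz mod fs = 0.95 MHz.
0.95 MHz ≤ fs/2 = 14.625 MHz, appears at 0.95 MHz.
59.45 MHz and 88.7 MHz both map to 0.95 MHz.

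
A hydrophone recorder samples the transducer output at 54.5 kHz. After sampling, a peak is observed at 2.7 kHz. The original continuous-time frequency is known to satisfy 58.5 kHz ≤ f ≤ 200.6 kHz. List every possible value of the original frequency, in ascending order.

Frequencies that alias to 2.7 kHz are k·fs ± 2.7 kHz for integer k ≥ 0.
k=0: 2.7 kHz.
k=1: 51.8 kHz, 57.2 kHz.
k=2: 106.3 kHz, 111.7 kHz.
k=3: 160.8 kHz, 166.2 kHz.
k=4: 215.3 kHz, 220.7 kHz.
Within [58.5 kHz, 200.6 kHz]: 106.3 kHz, 111.7 kHz, 160.8 kHz, 166.2 kHz.

106.3 kHz, 111.7 kHz, 160.8 kHz, 166.2 kHz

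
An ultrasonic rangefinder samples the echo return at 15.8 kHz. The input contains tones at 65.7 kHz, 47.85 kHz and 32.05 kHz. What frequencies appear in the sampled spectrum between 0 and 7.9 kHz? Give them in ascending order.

0.45 kHz, 2.5 kHz

fs/2 = 7.9 kHz.
65.7 kHz mod fs = 2.5 kHz.
2.5 kHz ≤ fs/2 = 7.9 kHz, appears at 2.5 kHz.
47.85 kHz mod fs = 0.45 kHz.
0.45 kHz ≤ fs/2 = 7.9 kHz, appears at 0.45 kHz.
32.05 kHz mod fs = 0.45 kHz.
0.45 kHz ≤ fs/2 = 7.9 kHz, appears at 0.45 kHz.
Distinct values: {0.45 kHz, 2.5 kHz}.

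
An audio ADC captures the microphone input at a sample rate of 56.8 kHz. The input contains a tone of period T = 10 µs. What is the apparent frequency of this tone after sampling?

13.6 kHz

T = 10 µs → f = 1/T = 100 kHz.
100 kHz mod fs = 43.2 kHz.
43.2 kHz > fs/2 = 28.4 kHz, folds to fs − 43.2 kHz = 13.6 kHz.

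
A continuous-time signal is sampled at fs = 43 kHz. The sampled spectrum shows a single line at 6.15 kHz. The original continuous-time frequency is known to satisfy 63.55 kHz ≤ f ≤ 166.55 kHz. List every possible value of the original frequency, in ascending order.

Frequencies that alias to 6.15 kHz are k·fs ± 6.15 kHz for integer k ≥ 0.
k=0: 6.15 kHz.
k=1: 36.85 kHz, 49.15 kHz.
k=2: 79.85 kHz, 92.15 kHz.
k=3: 122.85 kHz, 135.15 kHz.
k=4: 165.85 kHz, 178.15 kHz.
k=5: 208.85 kHz, 221.15 kHz.
Within [63.55 kHz, 166.55 kHz]: 79.85 kHz, 92.15 kHz, 122.85 kHz, 135.15 kHz, 165.85 kHz.

79.85 kHz, 92.15 kHz, 122.85 kHz, 135.15 kHz, 165.85 kHz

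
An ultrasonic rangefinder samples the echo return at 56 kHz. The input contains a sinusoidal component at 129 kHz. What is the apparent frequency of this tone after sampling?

129 kHz mod fs = 17 kHz.
17 kHz ≤ fs/2 = 28 kHz, appears at 17 kHz.

17 kHz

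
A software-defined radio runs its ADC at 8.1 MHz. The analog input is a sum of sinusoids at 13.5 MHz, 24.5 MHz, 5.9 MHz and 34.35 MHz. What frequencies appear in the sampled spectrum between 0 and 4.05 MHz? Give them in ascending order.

0.2 MHz, 1.95 MHz, 2.2 MHz, 2.7 MHz

fs/2 = 4.05 MHz.
13.5 MHz mod fs = 5.4 MHz.
5.4 MHz > fs/2 = 4.05 MHz, folds to fs − 5.4 MHz = 2.7 MHz.
24.5 MHz mod fs = 0.2 MHz.
0.2 MHz ≤ fs/2 = 4.05 MHz, appears at 0.2 MHz.
5.9 MHz > fs/2 = 4.05 MHz, folds to fs − 5.9 MHz = 2.2 MHz.
34.35 MHz mod fs = 1.95 MHz.
1.95 MHz ≤ fs/2 = 4.05 MHz, appears at 1.95 MHz.
Distinct values: {0.2 MHz, 1.95 MHz, 2.2 MHz, 2.7 MHz}.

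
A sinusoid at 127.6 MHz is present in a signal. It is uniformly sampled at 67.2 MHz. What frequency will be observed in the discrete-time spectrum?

6.8 MHz

127.6 MHz mod fs = 60.4 MHz.
60.4 MHz > fs/2 = 33.6 MHz, folds to fs − 60.4 MHz = 6.8 MHz.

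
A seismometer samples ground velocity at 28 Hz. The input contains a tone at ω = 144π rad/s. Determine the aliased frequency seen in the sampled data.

ω = 144π rad/s → f = ω/(2π) = 72 Hz.
72 Hz mod fs = 16 Hz.
16 Hz > fs/2 = 14 Hz, folds to fs − 16 Hz = 12 Hz.

12 Hz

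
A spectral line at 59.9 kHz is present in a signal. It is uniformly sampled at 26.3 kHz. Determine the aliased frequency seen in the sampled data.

7.3 kHz

59.9 kHz mod fs = 7.3 kHz.
7.3 kHz ≤ fs/2 = 13.15 kHz, appears at 7.3 kHz.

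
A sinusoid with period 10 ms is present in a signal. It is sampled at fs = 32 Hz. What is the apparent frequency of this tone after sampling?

T = 10 ms → f = 1/T = 100 Hz.
100 Hz mod fs = 4 Hz.
4 Hz ≤ fs/2 = 16 Hz, appears at 4 Hz.

4 Hz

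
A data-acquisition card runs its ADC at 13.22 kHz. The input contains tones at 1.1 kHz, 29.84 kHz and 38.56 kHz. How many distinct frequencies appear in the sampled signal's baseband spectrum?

fs/2 = 6.61 kHz.
1.1 kHz ≤ fs/2 = 6.61 kHz, passes unchanged.
29.84 kHz mod fs = 3.4 kHz.
3.4 kHz ≤ fs/2 = 6.61 kHz, appears at 3.4 kHz.
38.56 kHz mod fs = 12.12 kHz.
12.12 kHz > fs/2 = 6.61 kHz, folds to fs − 12.12 kHz = 1.1 kHz.
Distinct values: {1.1 kHz, 3.4 kHz} → 2.

2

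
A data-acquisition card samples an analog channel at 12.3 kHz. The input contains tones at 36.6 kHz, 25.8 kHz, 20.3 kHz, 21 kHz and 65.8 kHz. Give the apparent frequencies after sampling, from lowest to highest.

fs/2 = 6.15 kHz.
36.6 kHz mod fs = 12 kHz.
12 kHz > fs/2 = 6.15 kHz, folds to fs − 12 kHz = 0.3 kHz.
25.8 kHz mod fs = 1.2 kHz.
1.2 kHz ≤ fs/2 = 6.15 kHz, appears at 1.2 kHz.
20.3 kHz mod fs = 8 kHz.
8 kHz > fs/2 = 6.15 kHz, folds to fs − 8 kHz = 4.3 kHz.
21 kHz mod fs = 8.7 kHz.
8.7 kHz > fs/2 = 6.15 kHz, folds to fs − 8.7 kHz = 3.6 kHz.
65.8 kHz mod fs = 4.3 kHz.
4.3 kHz ≤ fs/2 = 6.15 kHz, appears at 4.3 kHz.
Distinct values: {0.3 kHz, 1.2 kHz, 3.6 kHz, 4.3 kHz}.

0.3 kHz, 1.2 kHz, 3.6 kHz, 4.3 kHz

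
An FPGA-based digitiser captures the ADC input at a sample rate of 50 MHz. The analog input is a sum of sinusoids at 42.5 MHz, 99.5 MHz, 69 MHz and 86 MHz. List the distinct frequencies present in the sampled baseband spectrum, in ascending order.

0.5 MHz, 7.5 MHz, 14 MHz, 19 MHz

fs/2 = 25 MHz.
42.5 MHz > fs/2 = 25 MHz, folds to fs − 42.5 MHz = 7.5 MHz.
99.5 MHz mod fs = 49.5 MHz.
49.5 MHz > fs/2 = 25 MHz, folds to fs − 49.5 MHz = 0.5 MHz.
69 MHz mod fs = 19 MHz.
19 MHz ≤ fs/2 = 25 MHz, appears at 19 MHz.
86 MHz mod fs = 36 MHz.
36 MHz > fs/2 = 25 MHz, folds to fs − 36 MHz = 14 MHz.
Distinct values: {0.5 MHz, 7.5 MHz, 14 MHz, 19 MHz}.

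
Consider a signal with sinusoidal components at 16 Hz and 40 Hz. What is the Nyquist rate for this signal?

Highest-frequency component: 40 Hz.
Nyquist rate = 2 × 40 Hz = 80 Hz.

80 Hz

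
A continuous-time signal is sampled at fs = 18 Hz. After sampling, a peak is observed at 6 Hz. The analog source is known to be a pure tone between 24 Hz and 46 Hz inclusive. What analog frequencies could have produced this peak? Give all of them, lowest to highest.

24 Hz, 30 Hz, 42 Hz

Frequencies that alias to 6 Hz are k·fs ± 6 Hz for integer k ≥ 0.
k=0: 6 Hz.
k=1: 12 Hz, 24 Hz.
k=2: 30 Hz, 42 Hz.
k=3: 48 Hz, 60 Hz.
Within [24 Hz, 46 Hz]: 24 Hz, 30 Hz, 42 Hz.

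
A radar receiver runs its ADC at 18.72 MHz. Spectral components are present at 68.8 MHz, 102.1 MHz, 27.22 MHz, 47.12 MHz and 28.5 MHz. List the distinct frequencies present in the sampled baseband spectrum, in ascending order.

6.08 MHz, 8.5 MHz, 8.94 MHz, 9.04 MHz

fs/2 = 9.36 MHz.
68.8 MHz mod fs = 12.64 MHz.
12.64 MHz > fs/2 = 9.36 MHz, folds to fs − 12.64 MHz = 6.08 MHz.
102.1 MHz mod fs = 8.5 MHz.
8.5 MHz ≤ fs/2 = 9.36 MHz, appears at 8.5 MHz.
27.22 MHz mod fs = 8.5 MHz.
8.5 MHz ≤ fs/2 = 9.36 MHz, appears at 8.5 MHz.
47.12 MHz mod fs = 9.68 MHz.
9.68 MHz > fs/2 = 9.36 MHz, folds to fs − 9.68 MHz = 9.04 MHz.
28.5 MHz mod fs = 9.78 MHz.
9.78 MHz > fs/2 = 9.36 MHz, folds to fs − 9.78 MHz = 8.94 MHz.
Distinct values: {6.08 MHz, 8.5 MHz, 8.94 MHz, 9.04 MHz}.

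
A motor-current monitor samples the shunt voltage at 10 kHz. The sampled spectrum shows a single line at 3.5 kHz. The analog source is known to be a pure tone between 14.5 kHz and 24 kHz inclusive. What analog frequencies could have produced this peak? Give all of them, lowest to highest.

16.5 kHz, 23.5 kHz

Frequencies that alias to 3.5 kHz are k·fs ± 3.5 kHz for integer k ≥ 0.
k=0: 3.5 kHz.
k=1: 6.5 kHz, 13.5 kHz.
k=2: 16.5 kHz, 23.5 kHz.
k=3: 26.5 kHz, 33.5 kHz.
Within [14.5 kHz, 24 kHz]: 16.5 kHz, 23.5 kHz.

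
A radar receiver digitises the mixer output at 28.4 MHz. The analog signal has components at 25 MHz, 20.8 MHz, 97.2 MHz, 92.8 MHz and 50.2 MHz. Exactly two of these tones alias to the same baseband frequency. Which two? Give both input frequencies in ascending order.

fs/2 = 14.2 MHz.
25 MHz > fs/2 = 14.2 MHz, folds to fs − 25 MHz = 3.4 MHz.
20.8 MHz > fs/2 = 14.2 MHz, folds to fs − 20.8 MHz = 7.6 MHz.
97.2 MHz mod fs = 12 MHz.
12 MHz ≤ fs/2 = 14.2 MHz, appears at 12 MHz.
92.8 MHz mod fs = 7.6 MHz.
7.6 MHz ≤ fs/2 = 14.2 MHz, appears at 7.6 MHz.
50.2 MHz mod fs = 21.8 MHz.
21.8 MHz > fs/2 = 14.2 MHz, folds to fs − 21.8 MHz = 6.6 MHz.
20.8 MHz and 92.8 MHz both map to 7.6 MHz.

20.8 MHz, 92.8 MHz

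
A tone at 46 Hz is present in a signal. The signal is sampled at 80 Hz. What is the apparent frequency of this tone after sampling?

34 Hz

46 Hz > fs/2 = 40 Hz, folds to fs − 46 Hz = 34 Hz.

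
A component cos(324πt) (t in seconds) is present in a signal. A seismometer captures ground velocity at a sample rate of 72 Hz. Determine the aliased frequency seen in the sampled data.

ω = 324π rad/s → f = ω/(2π) = 162 Hz.
162 Hz mod fs = 18 Hz.
18 Hz ≤ fs/2 = 36 Hz, appears at 18 Hz.

18 Hz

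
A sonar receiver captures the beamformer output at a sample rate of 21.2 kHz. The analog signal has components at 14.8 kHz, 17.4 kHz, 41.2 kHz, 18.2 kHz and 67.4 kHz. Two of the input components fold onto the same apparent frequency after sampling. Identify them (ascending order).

fs/2 = 10.6 kHz.
14.8 kHz > fs/2 = 10.6 kHz, folds to fs − 14.8 kHz = 6.4 kHz.
17.4 kHz > fs/2 = 10.6 kHz, folds to fs − 17.4 kHz = 3.8 kHz.
41.2 kHz mod fs = 20 kHz.
20 kHz > fs/2 = 10.6 kHz, folds to fs − 20 kHz = 1.2 kHz.
18.2 kHz > fs/2 = 10.6 kHz, folds to fs − 18.2 kHz = 3 kHz.
67.4 kHz mod fs = 3.8 kHz.
3.8 kHz ≤ fs/2 = 10.6 kHz, appears at 3.8 kHz.
17.4 kHz and 67.4 kHz both map to 3.8 kHz.

17.4 kHz, 67.4 kHz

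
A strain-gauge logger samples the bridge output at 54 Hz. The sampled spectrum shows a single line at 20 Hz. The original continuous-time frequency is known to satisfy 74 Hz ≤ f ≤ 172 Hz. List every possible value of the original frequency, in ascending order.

Frequencies that alias to 20 Hz are k·fs ± 20 Hz for integer k ≥ 0.
k=0: 20 Hz.
k=1: 34 Hz, 74 Hz.
k=2: 88 Hz, 128 Hz.
k=3: 142 Hz, 182 Hz.
k=4: 196 Hz, 236 Hz.
Within [74 Hz, 172 Hz]: 74 Hz, 88 Hz, 128 Hz, 142 Hz.

74 Hz, 88 Hz, 128 Hz, 142 Hz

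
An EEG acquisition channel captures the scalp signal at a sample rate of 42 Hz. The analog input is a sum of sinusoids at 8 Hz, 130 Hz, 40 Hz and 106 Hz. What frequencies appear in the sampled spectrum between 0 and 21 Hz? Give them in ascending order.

2 Hz, 4 Hz, 8 Hz, 20 Hz

fs/2 = 21 Hz.
8 Hz ≤ fs/2 = 21 Hz, passes unchanged.
130 Hz mod fs = 4 Hz.
4 Hz ≤ fs/2 = 21 Hz, appears at 4 Hz.
40 Hz > fs/2 = 21 Hz, folds to fs − 40 Hz = 2 Hz.
106 Hz mod fs = 22 Hz.
22 Hz > fs/2 = 21 Hz, folds to fs − 22 Hz = 20 Hz.
Distinct values: {2 Hz, 4 Hz, 8 Hz, 20 Hz}.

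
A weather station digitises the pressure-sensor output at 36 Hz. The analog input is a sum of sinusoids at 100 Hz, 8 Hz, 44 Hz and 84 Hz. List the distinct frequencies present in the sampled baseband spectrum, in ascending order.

fs/2 = 18 Hz.
100 Hz mod fs = 28 Hz.
28 Hz > fs/2 = 18 Hz, folds to fs − 28 Hz = 8 Hz.
8 Hz ≤ fs/2 = 18 Hz, passes unchanged.
44 Hz mod fs = 8 Hz.
8 Hz ≤ fs/2 = 18 Hz, appears at 8 Hz.
84 Hz mod fs = 12 Hz.
12 Hz ≤ fs/2 = 18 Hz, appears at 12 Hz.
Distinct values: {8 Hz, 12 Hz}.

8 Hz, 12 Hz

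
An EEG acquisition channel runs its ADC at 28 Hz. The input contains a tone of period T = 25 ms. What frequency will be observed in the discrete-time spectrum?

12 Hz

T = 25 ms → f = 1/T = 40 Hz.
40 Hz mod fs = 12 Hz.
12 Hz ≤ fs/2 = 14 Hz, appears at 12 Hz.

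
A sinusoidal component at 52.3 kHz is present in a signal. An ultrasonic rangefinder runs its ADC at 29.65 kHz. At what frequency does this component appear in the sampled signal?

52.3 kHz mod fs = 22.65 kHz.
22.65 kHz > fs/2 = 14.825 kHz, folds to fs − 22.65 kHz = 7 kHz.

7 kHz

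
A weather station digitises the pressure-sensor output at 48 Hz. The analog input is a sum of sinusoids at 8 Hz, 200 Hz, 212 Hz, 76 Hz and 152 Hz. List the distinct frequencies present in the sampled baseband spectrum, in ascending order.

fs/2 = 24 Hz.
8 Hz ≤ fs/2 = 24 Hz, passes unchanged.
200 Hz mod fs = 8 Hz.
8 Hz ≤ fs/2 = 24 Hz, appears at 8 Hz.
212 Hz mod fs = 20 Hz.
20 Hz ≤ fs/2 = 24 Hz, appears at 20 Hz.
76 Hz mod fs = 28 Hz.
28 Hz > fs/2 = 24 Hz, folds to fs − 28 Hz = 20 Hz.
152 Hz mod fs = 8 Hz.
8 Hz ≤ fs/2 = 24 Hz, appears at 8 Hz.
Distinct values: {8 Hz, 20 Hz}.

8 Hz, 20 Hz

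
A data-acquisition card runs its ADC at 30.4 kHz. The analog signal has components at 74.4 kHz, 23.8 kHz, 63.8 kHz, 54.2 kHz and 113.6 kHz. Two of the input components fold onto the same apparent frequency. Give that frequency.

6.6 kHz

fs/2 = 15.2 kHz.
74.4 kHz mod fs = 13.6 kHz.
13.6 kHz ≤ fs/2 = 15.2 kHz, appears at 13.6 kHz.
23.8 kHz > fs/2 = 15.2 kHz, folds to fs − 23.8 kHz = 6.6 kHz.
63.8 kHz mod fs = 3 kHz.
3 kHz ≤ fs/2 = 15.2 kHz, appears at 3 kHz.
54.2 kHz mod fs = 23.8 kHz.
23.8 kHz > fs/2 = 15.2 kHz, folds to fs − 23.8 kHz = 6.6 kHz.
113.6 kHz mod fs = 22.4 kHz.
22.4 kHz > fs/2 = 15.2 kHz, folds to fs − 22.4 kHz = 8 kHz.
23.8 kHz and 54.2 kHz both map to 6.6 kHz.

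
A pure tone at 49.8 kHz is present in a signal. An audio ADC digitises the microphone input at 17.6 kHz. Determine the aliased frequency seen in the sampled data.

3 kHz

49.8 kHz mod fs = 14.6 kHz.
14.6 kHz > fs/2 = 8.8 kHz, folds to fs − 14.6 kHz = 3 kHz.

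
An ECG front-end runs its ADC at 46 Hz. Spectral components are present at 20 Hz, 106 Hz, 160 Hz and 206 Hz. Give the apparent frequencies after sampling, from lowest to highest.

14 Hz, 20 Hz, 22 Hz

fs/2 = 23 Hz.
20 Hz ≤ fs/2 = 23 Hz, passes unchanged.
106 Hz mod fs = 14 Hz.
14 Hz ≤ fs/2 = 23 Hz, appears at 14 Hz.
160 Hz mod fs = 22 Hz.
22 Hz ≤ fs/2 = 23 Hz, appears at 22 Hz.
206 Hz mod fs = 22 Hz.
22 Hz ≤ fs/2 = 23 Hz, appears at 22 Hz.
Distinct values: {14 Hz, 20 Hz, 22 Hz}.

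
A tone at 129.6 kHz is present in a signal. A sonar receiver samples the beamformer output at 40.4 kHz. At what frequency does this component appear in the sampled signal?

8.4 kHz

129.6 kHz mod fs = 8.4 kHz.
8.4 kHz ≤ fs/2 = 20.2 kHz, appears at 8.4 kHz.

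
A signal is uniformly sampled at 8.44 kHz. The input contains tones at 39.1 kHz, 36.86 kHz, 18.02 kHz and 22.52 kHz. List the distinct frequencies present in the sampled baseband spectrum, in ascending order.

fs/2 = 4.22 kHz.
39.1 kHz mod fs = 5.34 kHz.
5.34 kHz > fs/2 = 4.22 kHz, folds to fs − 5.34 kHz = 3.1 kHz.
36.86 kHz mod fs = 3.1 kHz.
3.1 kHz ≤ fs/2 = 4.22 kHz, appears at 3.1 kHz.
18.02 kHz mod fs = 1.14 kHz.
1.14 kHz ≤ fs/2 = 4.22 kHz, appears at 1.14 kHz.
22.52 kHz mod fs = 5.64 kHz.
5.64 kHz > fs/2 = 4.22 kHz, folds to fs − 5.64 kHz = 2.8 kHz.
Distinct values: {1.14 kHz, 2.8 kHz, 3.1 kHz}.

1.14 kHz, 2.8 kHz, 3.1 kHz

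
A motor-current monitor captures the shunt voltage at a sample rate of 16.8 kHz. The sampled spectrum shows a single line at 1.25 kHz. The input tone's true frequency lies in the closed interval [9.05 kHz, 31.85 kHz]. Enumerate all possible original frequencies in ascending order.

Frequencies that alias to 1.25 kHz are k·fs ± 1.25 kHz for integer k ≥ 0.
k=0: 1.25 kHz.
k=1: 15.55 kHz, 18.05 kHz.
k=2: 32.35 kHz, 34.85 kHz.
Within [9.05 kHz, 31.85 kHz]: 15.55 kHz, 18.05 kHz.

15.55 kHz, 18.05 kHz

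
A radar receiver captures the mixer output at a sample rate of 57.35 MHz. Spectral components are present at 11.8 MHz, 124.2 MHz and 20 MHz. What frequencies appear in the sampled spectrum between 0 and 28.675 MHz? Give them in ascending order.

9.5 MHz, 11.8 MHz, 20 MHz

fs/2 = 28.675 MHz.
11.8 MHz ≤ fs/2 = 28.675 MHz, passes unchanged.
124.2 MHz mod fs = 9.5 MHz.
9.5 MHz ≤ fs/2 = 28.675 MHz, appears at 9.5 MHz.
20 MHz ≤ fs/2 = 28.675 MHz, passes unchanged.
Distinct values: {9.5 MHz, 11.8 MHz, 20 MHz}.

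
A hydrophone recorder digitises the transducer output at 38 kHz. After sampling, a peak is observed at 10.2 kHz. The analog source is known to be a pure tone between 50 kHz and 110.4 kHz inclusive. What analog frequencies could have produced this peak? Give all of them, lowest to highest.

65.8 kHz, 86.2 kHz, 103.8 kHz

Frequencies that alias to 10.2 kHz are k·fs ± 10.2 kHz for integer k ≥ 0.
k=0: 10.2 kHz.
k=1: 27.8 kHz, 48.2 kHz.
k=2: 65.8 kHz, 86.2 kHz.
k=3: 103.8 kHz, 124.2 kHz.
k=4: 141.8 kHz, 162.2 kHz.
Within [50 kHz, 110.4 kHz]: 65.8 kHz, 86.2 kHz, 103.8 kHz.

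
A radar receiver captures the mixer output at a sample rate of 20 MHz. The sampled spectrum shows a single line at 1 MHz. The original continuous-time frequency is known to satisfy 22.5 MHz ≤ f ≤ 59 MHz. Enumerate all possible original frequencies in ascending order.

39 MHz, 41 MHz, 59 MHz

Frequencies that alias to 1 MHz are k·fs ± 1 MHz for integer k ≥ 0.
k=0: 1 MHz.
k=1: 19 MHz, 21 MHz.
k=2: 39 MHz, 41 MHz.
k=3: 59 MHz, 61 MHz.
k=4: 79 MHz, 81 MHz.
Within [22.5 MHz, 59 MHz]: 39 MHz, 41 MHz, 59 MHz.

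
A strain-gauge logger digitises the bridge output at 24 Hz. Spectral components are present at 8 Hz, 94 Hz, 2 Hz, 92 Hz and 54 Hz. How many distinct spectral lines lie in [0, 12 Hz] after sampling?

4

fs/2 = 12 Hz.
8 Hz ≤ fs/2 = 12 Hz, passes unchanged.
94 Hz mod fs = 22 Hz.
22 Hz > fs/2 = 12 Hz, folds to fs − 22 Hz = 2 Hz.
2 Hz ≤ fs/2 = 12 Hz, passes unchanged.
92 Hz mod fs = 20 Hz.
20 Hz > fs/2 = 12 Hz, folds to fs − 20 Hz = 4 Hz.
54 Hz mod fs = 6 Hz.
6 Hz ≤ fs/2 = 12 Hz, appears at 6 Hz.
Distinct values: {2 Hz, 4 Hz, 6 Hz, 8 Hz} → 4.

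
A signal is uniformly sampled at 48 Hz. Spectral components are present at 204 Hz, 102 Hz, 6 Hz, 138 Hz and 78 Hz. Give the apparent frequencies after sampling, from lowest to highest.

6 Hz, 12 Hz, 18 Hz

fs/2 = 24 Hz.
204 Hz mod fs = 12 Hz.
12 Hz ≤ fs/2 = 24 Hz, appears at 12 Hz.
102 Hz mod fs = 6 Hz.
6 Hz ≤ fs/2 = 24 Hz, appears at 6 Hz.
6 Hz ≤ fs/2 = 24 Hz, passes unchanged.
138 Hz mod fs = 42 Hz.
42 Hz > fs/2 = 24 Hz, folds to fs − 42 Hz = 6 Hz.
78 Hz mod fs = 30 Hz.
30 Hz > fs/2 = 24 Hz, folds to fs − 30 Hz = 18 Hz.
Distinct values: {6 Hz, 12 Hz, 18 Hz}.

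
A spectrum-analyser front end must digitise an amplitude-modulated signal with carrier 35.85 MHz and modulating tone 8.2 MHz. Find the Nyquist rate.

88.1 MHz

AM sidebands sit at fc ± fm = 27.65 MHz and 44.05 MHz.
Highest-frequency component: 44.05 MHz.
Nyquist rate = 2 × 44.05 MHz = 88.1 MHz.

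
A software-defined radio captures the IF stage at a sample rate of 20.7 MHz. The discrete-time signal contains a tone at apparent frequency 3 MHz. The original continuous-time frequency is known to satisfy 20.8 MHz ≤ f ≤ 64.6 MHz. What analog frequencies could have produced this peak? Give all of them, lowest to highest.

23.7 MHz, 38.4 MHz, 44.4 MHz, 59.1 MHz

Frequencies that alias to 3 MHz are k·fs ± 3 MHz for integer k ≥ 0.
k=0: 3 MHz.
k=1: 17.7 MHz, 23.7 MHz.
k=2: 38.4 MHz, 44.4 MHz.
k=3: 59.1 MHz, 65.1 MHz.
k=4: 79.8 MHz, 85.8 MHz.
Within [20.8 MHz, 64.6 MHz]: 23.7 MHz, 38.4 MHz, 44.4 MHz, 59.1 MHz.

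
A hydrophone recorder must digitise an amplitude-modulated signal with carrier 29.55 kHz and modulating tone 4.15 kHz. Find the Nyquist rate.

AM sidebands sit at fc ± fm = 25.4 kHz and 33.7 kHz.
Highest-frequency component: 33.7 kHz.
Nyquist rate = 2 × 33.7 kHz = 67.4 kHz.

67.4 kHz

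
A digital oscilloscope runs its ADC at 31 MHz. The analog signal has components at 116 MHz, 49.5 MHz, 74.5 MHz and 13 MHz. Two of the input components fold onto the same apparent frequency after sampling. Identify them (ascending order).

49.5 MHz, 74.5 MHz

fs/2 = 15.5 MHz.
116 MHz mod fs = 23 MHz.
23 MHz > fs/2 = 15.5 MHz, folds to fs − 23 MHz = 8 MHz.
49.5 MHz mod fs = 18.5 MHz.
18.5 MHz > fs/2 = 15.5 MHz, folds to fs − 18.5 MHz = 12.5 MHz.
74.5 MHz mod fs = 12.5 MHz.
12.5 MHz ≤ fs/2 = 15.5 MHz, appears at 12.5 MHz.
13 MHz ≤ fs/2 = 15.5 MHz, passes unchanged.
49.5 MHz and 74.5 MHz both map to 12.5 MHz.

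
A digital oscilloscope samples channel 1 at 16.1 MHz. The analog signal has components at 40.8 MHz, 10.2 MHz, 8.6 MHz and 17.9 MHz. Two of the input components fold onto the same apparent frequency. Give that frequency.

fs/2 = 8.05 MHz.
40.8 MHz mod fs = 8.6 MHz.
8.6 MHz > fs/2 = 8.05 MHz, folds to fs − 8.6 MHz = 7.5 MHz.
10.2 MHz > fs/2 = 8.05 MHz, folds to fs − 10.2 MHz = 5.9 MHz.
8.6 MHz > fs/2 = 8.05 MHz, folds to fs − 8.6 MHz = 7.5 MHz.
17.9 MHz mod fs = 1.8 MHz.
1.8 MHz ≤ fs/2 = 8.05 MHz, appears at 1.8 MHz.
8.6 MHz and 40.8 MHz both map to 7.5 MHz.

7.5 MHz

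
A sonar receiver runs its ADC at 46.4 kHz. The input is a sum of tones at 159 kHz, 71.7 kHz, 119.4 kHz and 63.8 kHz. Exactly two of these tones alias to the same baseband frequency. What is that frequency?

fs/2 = 23.2 kHz.
159 kHz mod fs = 19.8 kHz.
19.8 kHz ≤ fs/2 = 23.2 kHz, appears at 19.8 kHz.
71.7 kHz mod fs = 25.3 kHz.
25.3 kHz > fs/2 = 23.2 kHz, folds to fs − 25.3 kHz = 21.1 kHz.
119.4 kHz mod fs = 26.6 kHz.
26.6 kHz > fs/2 = 23.2 kHz, folds to fs − 26.6 kHz = 19.8 kHz.
63.8 kHz mod fs = 17.4 kHz.
17.4 kHz ≤ fs/2 = 23.2 kHz, appears at 17.4 kHz.
119.4 kHz and 159 kHz both map to 19.8 kHz.

19.8 kHz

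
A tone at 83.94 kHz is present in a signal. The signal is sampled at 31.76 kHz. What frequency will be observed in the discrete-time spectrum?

83.94 kHz mod fs = 20.42 kHz.
20.42 kHz > fs/2 = 15.88 kHz, folds to fs − 20.42 kHz = 11.34 kHz.

11.34 kHz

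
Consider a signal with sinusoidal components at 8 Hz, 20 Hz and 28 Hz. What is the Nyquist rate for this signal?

56 Hz

Highest-frequency component: 28 Hz.
Nyquist rate = 2 × 28 Hz = 56 Hz.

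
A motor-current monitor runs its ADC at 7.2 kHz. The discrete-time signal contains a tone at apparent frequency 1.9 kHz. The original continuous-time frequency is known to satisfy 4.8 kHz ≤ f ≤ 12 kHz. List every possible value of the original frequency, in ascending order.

5.3 kHz, 9.1 kHz

Frequencies that alias to 1.9 kHz are k·fs ± 1.9 kHz for integer k ≥ 0.
k=0: 1.9 kHz.
k=1: 5.3 kHz, 9.1 kHz.
k=2: 12.5 kHz, 16.3 kHz.
Within [4.8 kHz, 12 kHz]: 5.3 kHz, 9.1 kHz.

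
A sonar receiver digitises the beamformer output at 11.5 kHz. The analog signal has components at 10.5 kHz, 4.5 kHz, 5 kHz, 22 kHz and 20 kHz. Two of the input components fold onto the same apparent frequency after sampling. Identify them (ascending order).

10.5 kHz, 22 kHz

fs/2 = 5.75 kHz.
10.5 kHz > fs/2 = 5.75 kHz, folds to fs − 10.5 kHz = 1 kHz.
4.5 kHz ≤ fs/2 = 5.75 kHz, passes unchanged.
5 kHz ≤ fs/2 = 5.75 kHz, passes unchanged.
22 kHz mod fs = 10.5 kHz.
10.5 kHz > fs/2 = 5.75 kHz, folds to fs − 10.5 kHz = 1 kHz.
20 kHz mod fs = 8.5 kHz.
8.5 kHz > fs/2 = 5.75 kHz, folds to fs − 8.5 kHz = 3 kHz.
10.5 kHz and 22 kHz both map to 1 kHz.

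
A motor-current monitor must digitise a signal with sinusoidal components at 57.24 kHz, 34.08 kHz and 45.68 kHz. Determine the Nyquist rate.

114.48 kHz

Highest-frequency component: 57.24 kHz.
Nyquist rate = 2 × 57.24 kHz = 114.48 kHz.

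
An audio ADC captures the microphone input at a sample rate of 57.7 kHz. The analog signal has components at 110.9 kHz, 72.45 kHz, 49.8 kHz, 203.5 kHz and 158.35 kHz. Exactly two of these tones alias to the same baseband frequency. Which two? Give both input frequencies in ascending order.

72.45 kHz, 158.35 kHz

fs/2 = 28.85 kHz.
110.9 kHz mod fs = 53.2 kHz.
53.2 kHz > fs/2 = 28.85 kHz, folds to fs − 53.2 kHz = 4.5 kHz.
72.45 kHz mod fs = 14.75 kHz.
14.75 kHz ≤ fs/2 = 28.85 kHz, appears at 14.75 kHz.
49.8 kHz > fs/2 = 28.85 kHz, folds to fs − 49.8 kHz = 7.9 kHz.
203.5 kHz mod fs = 30.4 kHz.
30.4 kHz > fs/2 = 28.85 kHz, folds to fs − 30.4 kHz = 27.3 kHz.
158.35 kHz mod fs = 42.95 kHz.
42.95 kHz > fs/2 = 28.85 kHz, folds to fs − 42.95 kHz = 14.75 kHz.
72.45 kHz and 158.35 kHz both map to 14.75 kHz.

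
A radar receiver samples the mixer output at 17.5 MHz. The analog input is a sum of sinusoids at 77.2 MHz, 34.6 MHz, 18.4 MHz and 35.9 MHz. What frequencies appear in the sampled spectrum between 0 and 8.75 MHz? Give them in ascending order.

fs/2 = 8.75 MHz.
77.2 MHz mod fs = 7.2 MHz.
7.2 MHz ≤ fs/2 = 8.75 MHz, appears at 7.2 MHz.
34.6 MHz mod fs = 17.1 MHz.
17.1 MHz > fs/2 = 8.75 MHz, folds to fs − 17.1 MHz = 0.4 MHz.
18.4 MHz mod fs = 0.9 MHz.
0.9 MHz ≤ fs/2 = 8.75 MHz, appears at 0.9 MHz.
35.9 MHz mod fs = 0.9 MHz.
0.9 MHz ≤ fs/2 = 8.75 MHz, appears at 0.9 MHz.
Distinct values: {0.4 MHz, 0.9 MHz, 7.2 MHz}.

0.4 MHz, 0.9 MHz, 7.2 MHz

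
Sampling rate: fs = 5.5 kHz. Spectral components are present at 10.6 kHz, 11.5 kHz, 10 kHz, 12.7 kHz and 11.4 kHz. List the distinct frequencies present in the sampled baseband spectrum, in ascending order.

fs/2 = 2.75 kHz.
10.6 kHz mod fs = 5.1 kHz.
5.1 kHz > fs/2 = 2.75 kHz, folds to fs − 5.1 kHz = 0.4 kHz.
11.5 kHz mod fs = 0.5 kHz.
0.5 kHz ≤ fs/2 = 2.75 kHz, appears at 0.5 kHz.
10 kHz mod fs = 4.5 kHz.
4.5 kHz > fs/2 = 2.75 kHz, folds to fs − 4.5 kHz = 1 kHz.
12.7 kHz mod fs = 1.7 kHz.
1.7 kHz ≤ fs/2 = 2.75 kHz, appears at 1.7 kHz.
11.4 kHz mod fs = 0.4 kHz.
0.4 kHz ≤ fs/2 = 2.75 kHz, appears at 0.4 kHz.
Distinct values: {0.4 kHz, 0.5 kHz, 1 kHz, 1.7 kHz}.

0.4 kHz, 0.5 kHz, 1 kHz, 1.7 kHz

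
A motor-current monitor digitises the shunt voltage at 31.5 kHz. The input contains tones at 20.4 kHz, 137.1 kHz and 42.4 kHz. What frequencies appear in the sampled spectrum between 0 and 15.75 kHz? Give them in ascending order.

fs/2 = 15.75 kHz.
20.4 kHz > fs/2 = 15.75 kHz, folds to fs − 20.4 kHz = 11.1 kHz.
137.1 kHz mod fs = 11.1 kHz.
11.1 kHz ≤ fs/2 = 15.75 kHz, appears at 11.1 kHz.
42.4 kHz mod fs = 10.9 kHz.
10.9 kHz ≤ fs/2 = 15.75 kHz, appears at 10.9 kHz.
Distinct values: {10.9 kHz, 11.1 kHz}.

10.9 kHz, 11.1 kHz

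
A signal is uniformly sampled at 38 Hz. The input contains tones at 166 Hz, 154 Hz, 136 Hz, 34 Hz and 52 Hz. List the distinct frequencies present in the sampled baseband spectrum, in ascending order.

2 Hz, 4 Hz, 14 Hz, 16 Hz

fs/2 = 19 Hz.
166 Hz mod fs = 14 Hz.
14 Hz ≤ fs/2 = 19 Hz, appears at 14 Hz.
154 Hz mod fs = 2 Hz.
2 Hz ≤ fs/2 = 19 Hz, appears at 2 Hz.
136 Hz mod fs = 22 Hz.
22 Hz > fs/2 = 19 Hz, folds to fs − 22 Hz = 16 Hz.
34 Hz > fs/2 = 19 Hz, folds to fs − 34 Hz = 4 Hz.
52 Hz mod fs = 14 Hz.
14 Hz ≤ fs/2 = 19 Hz, appears at 14 Hz.
Distinct values: {2 Hz, 4 Hz, 14 Hz, 16 Hz}.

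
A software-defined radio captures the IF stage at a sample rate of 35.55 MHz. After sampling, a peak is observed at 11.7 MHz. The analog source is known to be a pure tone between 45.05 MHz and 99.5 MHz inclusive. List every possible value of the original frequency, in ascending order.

47.25 MHz, 59.4 MHz, 82.8 MHz, 94.95 MHz

Frequencies that alias to 11.7 MHz are k·fs ± 11.7 MHz for integer k ≥ 0.
k=0: 11.7 MHz.
k=1: 23.85 MHz, 47.25 MHz.
k=2: 59.4 MHz, 82.8 MHz.
k=3: 94.95 MHz, 118.35 MHz.
k=4: 130.5 MHz, 153.9 MHz.
Within [45.05 MHz, 99.5 MHz]: 47.25 MHz, 59.4 MHz, 82.8 MHz, 94.95 MHz.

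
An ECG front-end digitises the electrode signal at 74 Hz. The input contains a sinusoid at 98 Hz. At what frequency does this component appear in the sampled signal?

24 Hz

98 Hz mod fs = 24 Hz.
24 Hz ≤ fs/2 = 37 Hz, appears at 24 Hz.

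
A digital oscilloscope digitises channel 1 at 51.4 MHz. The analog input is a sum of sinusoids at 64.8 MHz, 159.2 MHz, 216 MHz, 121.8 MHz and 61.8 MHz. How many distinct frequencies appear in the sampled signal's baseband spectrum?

4

fs/2 = 25.7 MHz.
64.8 MHz mod fs = 13.4 MHz.
13.4 MHz ≤ fs/2 = 25.7 MHz, appears at 13.4 MHz.
159.2 MHz mod fs = 5 MHz.
5 MHz ≤ fs/2 = 25.7 MHz, appears at 5 MHz.
216 MHz mod fs = 10.4 MHz.
10.4 MHz ≤ fs/2 = 25.7 MHz, appears at 10.4 MHz.
121.8 MHz mod fs = 19 MHz.
19 MHz ≤ fs/2 = 25.7 MHz, appears at 19 MHz.
61.8 MHz mod fs = 10.4 MHz.
10.4 MHz ≤ fs/2 = 25.7 MHz, appears at 10.4 MHz.
Distinct values: {5 MHz, 10.4 MHz, 13.4 MHz, 19 MHz} → 4.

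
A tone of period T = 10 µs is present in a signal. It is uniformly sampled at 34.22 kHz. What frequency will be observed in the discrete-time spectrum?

2.66 kHz

T = 10 µs → f = 1/T = 100 kHz.
100 kHz mod fs = 31.56 kHz.
31.56 kHz > fs/2 = 17.11 kHz, folds to fs − 31.56 kHz = 2.66 kHz.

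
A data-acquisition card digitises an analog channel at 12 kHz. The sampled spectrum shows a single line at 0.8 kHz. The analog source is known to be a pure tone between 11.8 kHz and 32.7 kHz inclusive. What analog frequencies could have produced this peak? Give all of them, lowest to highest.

Frequencies that alias to 0.8 kHz are k·fs ± 0.8 kHz for integer k ≥ 0.
k=0: 0.8 kHz.
k=1: 11.2 kHz, 12.8 kHz.
k=2: 23.2 kHz, 24.8 kHz.
k=3: 35.2 kHz, 36.8 kHz.
Within [11.8 kHz, 32.7 kHz]: 12.8 kHz, 23.2 kHz, 24.8 kHz.

12.8 kHz, 23.2 kHz, 24.8 kHz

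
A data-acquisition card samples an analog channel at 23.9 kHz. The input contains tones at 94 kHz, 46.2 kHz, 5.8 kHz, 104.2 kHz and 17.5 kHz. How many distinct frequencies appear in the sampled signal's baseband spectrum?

fs/2 = 11.95 kHz.
94 kHz mod fs = 22.3 kHz.
22.3 kHz > fs/2 = 11.95 kHz, folds to fs − 22.3 kHz = 1.6 kHz.
46.2 kHz mod fs = 22.3 kHz.
22.3 kHz > fs/2 = 11.95 kHz, folds to fs − 22.3 kHz = 1.6 kHz.
5.8 kHz ≤ fs/2 = 11.95 kHz, passes unchanged.
104.2 kHz mod fs = 8.6 kHz.
8.6 kHz ≤ fs/2 = 11.95 kHz, appears at 8.6 kHz.
17.5 kHz > fs/2 = 11.95 kHz, folds to fs − 17.5 kHz = 6.4 kHz.
Distinct values: {1.6 kHz, 5.8 kHz, 6.4 kHz, 8.6 kHz} → 4.

4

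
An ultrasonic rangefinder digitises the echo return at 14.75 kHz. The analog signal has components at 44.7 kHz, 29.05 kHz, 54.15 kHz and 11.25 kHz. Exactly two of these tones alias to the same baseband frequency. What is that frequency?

fs/2 = 7.375 kHz.
44.7 kHz mod fs = 0.45 kHz.
0.45 kHz ≤ fs/2 = 7.375 kHz, appears at 0.45 kHz.
29.05 kHz mod fs = 14.3 kHz.
14.3 kHz > fs/2 = 7.375 kHz, folds to fs − 14.3 kHz = 0.45 kHz.
54.15 kHz mod fs = 9.9 kHz.
9.9 kHz > fs/2 = 7.375 kHz, folds to fs − 9.9 kHz = 4.85 kHz.
11.25 kHz > fs/2 = 7.375 kHz, folds to fs − 11.25 kHz = 3.5 kHz.
29.05 kHz and 44.7 kHz both map to 0.45 kHz.

0.45 kHz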